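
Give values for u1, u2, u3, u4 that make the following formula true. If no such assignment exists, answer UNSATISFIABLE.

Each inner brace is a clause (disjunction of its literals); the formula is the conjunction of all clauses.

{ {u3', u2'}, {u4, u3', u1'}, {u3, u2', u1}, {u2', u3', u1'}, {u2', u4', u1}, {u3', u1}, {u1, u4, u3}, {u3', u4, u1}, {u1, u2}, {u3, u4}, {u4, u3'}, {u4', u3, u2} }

u1 ↦ 1, u2 ↦ 1, u3 ↦ 0, u4 ↦ 1

Try u3 = 0.
The clause (u4) is unit, so u4 = 1.
The clause (u2) is unit, so u2 = 1.
The clause (u1) is unit, so u1 = 1.
All clauses are satisfied.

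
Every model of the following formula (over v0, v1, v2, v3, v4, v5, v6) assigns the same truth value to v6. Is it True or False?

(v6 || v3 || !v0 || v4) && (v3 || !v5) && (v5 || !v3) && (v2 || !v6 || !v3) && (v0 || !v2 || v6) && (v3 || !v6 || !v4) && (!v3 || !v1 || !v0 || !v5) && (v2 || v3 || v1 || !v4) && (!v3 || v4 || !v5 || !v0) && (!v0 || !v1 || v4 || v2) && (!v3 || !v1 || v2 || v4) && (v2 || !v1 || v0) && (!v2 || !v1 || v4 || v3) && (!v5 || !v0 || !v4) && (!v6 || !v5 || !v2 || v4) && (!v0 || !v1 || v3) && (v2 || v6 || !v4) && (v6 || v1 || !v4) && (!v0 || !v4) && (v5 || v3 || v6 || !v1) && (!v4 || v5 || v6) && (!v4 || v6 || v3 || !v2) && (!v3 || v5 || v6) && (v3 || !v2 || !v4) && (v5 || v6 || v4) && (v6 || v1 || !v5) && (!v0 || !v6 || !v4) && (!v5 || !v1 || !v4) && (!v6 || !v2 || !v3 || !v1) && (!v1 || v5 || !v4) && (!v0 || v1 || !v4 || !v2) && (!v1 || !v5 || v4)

True

Suppose v6 = false.
Try v3 = true.
(v5) alone gives v5 = true.
(v1) alone gives v1 = true.
(!v0) alone gives v0 = false.
(!v2) alone gives v2 = false.
But (v2) is also a unit clause — contradiction.
Backtrack on v3: now try v3 = false.
(!v5) alone gives v5 = false.
(!v1) alone gives v1 = false.
(!v4) alone gives v4 = false.
But (v4) is also a unit clause — contradiction.
Neither v3 = true nor v3 = false works.
So every satisfying assignment has v6 = True.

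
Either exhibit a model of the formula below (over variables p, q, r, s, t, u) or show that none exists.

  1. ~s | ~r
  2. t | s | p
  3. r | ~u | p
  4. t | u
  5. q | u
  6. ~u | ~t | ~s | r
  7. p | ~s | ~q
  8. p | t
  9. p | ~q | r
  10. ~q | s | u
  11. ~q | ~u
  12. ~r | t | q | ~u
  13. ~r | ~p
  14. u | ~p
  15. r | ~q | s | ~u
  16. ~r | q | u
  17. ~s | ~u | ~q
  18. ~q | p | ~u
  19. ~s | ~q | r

Suppose s = 0.
Suppose t = 1.
Suppose q = 0.
(u) alone gives u = 1.
Suppose r = 1.
(~p) alone gives p = 0.
This assignment satisfies each clause.

p=0, q=0, r=1, s=0, t=1, u=1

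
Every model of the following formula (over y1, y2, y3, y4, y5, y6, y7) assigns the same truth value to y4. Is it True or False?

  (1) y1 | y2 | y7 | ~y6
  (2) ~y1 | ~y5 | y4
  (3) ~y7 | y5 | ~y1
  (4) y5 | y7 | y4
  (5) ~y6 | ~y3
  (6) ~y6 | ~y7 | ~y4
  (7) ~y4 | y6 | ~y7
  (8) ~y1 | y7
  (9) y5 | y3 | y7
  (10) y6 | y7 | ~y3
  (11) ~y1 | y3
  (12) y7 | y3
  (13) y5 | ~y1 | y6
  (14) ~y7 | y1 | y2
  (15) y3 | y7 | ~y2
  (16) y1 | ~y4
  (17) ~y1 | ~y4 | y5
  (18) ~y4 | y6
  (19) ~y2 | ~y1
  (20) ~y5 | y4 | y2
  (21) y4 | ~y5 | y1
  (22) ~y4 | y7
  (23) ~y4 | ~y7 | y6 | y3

Suppose y4 = 1.
The clause (y1) is unit, so y1 = 1.
The clause (y7) is unit, so y7 = 1.
The clause (y5) is unit, so y5 = 1.
The clause (~y6) is unit, so y6 = 0.
Now (y6) is unsatisfied and unit — conflict.
So every satisfying assignment has y4 = False.

False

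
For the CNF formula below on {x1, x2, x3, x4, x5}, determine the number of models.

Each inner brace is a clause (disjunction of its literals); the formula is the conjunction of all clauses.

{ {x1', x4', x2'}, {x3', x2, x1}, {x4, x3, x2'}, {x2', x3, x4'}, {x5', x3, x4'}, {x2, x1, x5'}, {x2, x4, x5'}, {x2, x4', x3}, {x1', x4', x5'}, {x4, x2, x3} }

There are 2^5 = 32 truth assignments over (x1, x2, x3, x4, x5).
Split on x5. With x5 = 1, the clauses containing x5 are satisfied and x5' drops from the rest; 3 of the 2^4 = 16 assignments to the other variables satisfy what remains.
With x5 = 0, by the same count on the reduced clause set, 5 assignments work.
Total: 3 + 5 = 8.

8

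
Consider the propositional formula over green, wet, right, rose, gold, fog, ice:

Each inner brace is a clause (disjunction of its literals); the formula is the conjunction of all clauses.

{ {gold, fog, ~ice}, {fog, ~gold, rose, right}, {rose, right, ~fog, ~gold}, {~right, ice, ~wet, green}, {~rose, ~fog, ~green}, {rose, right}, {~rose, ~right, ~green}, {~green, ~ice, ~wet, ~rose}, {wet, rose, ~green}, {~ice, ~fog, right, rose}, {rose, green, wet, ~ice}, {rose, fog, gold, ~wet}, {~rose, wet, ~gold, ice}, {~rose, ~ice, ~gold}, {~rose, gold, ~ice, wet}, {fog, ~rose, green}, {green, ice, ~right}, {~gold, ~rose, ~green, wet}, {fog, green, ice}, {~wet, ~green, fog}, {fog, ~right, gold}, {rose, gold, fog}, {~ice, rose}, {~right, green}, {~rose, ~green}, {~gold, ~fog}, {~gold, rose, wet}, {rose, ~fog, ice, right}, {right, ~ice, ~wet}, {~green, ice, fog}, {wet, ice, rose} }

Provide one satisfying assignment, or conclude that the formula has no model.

green ↦ 1, wet ↦ 1, right ↦ 1, rose ↦ 0, gold ↦ 0, fog ↦ 1, ice ↦ 0

Suppose rose = 0.
(right) alone gives right = 1.
(~ice) alone gives ice = 0.
(green) alone gives green = 1.
(wet) alone gives wet = 1.
(fog) alone gives fog = 1.
(~gold) alone gives gold = 0.
Every clause now holds.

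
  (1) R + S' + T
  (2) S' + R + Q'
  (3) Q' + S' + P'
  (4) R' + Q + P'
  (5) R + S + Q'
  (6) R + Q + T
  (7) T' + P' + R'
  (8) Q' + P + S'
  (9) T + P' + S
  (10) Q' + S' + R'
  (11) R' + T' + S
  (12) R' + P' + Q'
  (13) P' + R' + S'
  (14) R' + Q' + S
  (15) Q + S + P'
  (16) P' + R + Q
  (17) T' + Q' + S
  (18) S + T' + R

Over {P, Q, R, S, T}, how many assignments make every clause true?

4

There are 2^5 = 32 truth assignments over (P, Q, R, S, T).
Split on P. With P = 1, the clauses containing P are satisfied and P' drops from the rest; 0 of the 2^4 = 16 assignments to the other variables satisfy what remains.
With P = 0, by the same count on the reduced clause set, 4 assignments work.
Total: 0 + 4 = 4.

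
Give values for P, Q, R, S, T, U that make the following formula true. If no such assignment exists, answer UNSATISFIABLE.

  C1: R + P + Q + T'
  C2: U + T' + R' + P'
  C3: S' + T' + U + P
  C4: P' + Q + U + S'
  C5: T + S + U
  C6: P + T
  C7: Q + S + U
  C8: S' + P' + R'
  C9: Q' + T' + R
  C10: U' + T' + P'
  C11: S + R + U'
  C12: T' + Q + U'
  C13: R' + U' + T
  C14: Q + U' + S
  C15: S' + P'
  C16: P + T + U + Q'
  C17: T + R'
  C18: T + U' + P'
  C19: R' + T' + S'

P ↦ 0, Q ↦ 1, R ↦ 1, S ↦ 0, T ↦ 1, U ↦ 0

Try P = 0.
(T) alone gives T = 1.
Try R = 1.
(S') alone gives S = 0.
Try Q = 1.
All clauses hold; U can take either value.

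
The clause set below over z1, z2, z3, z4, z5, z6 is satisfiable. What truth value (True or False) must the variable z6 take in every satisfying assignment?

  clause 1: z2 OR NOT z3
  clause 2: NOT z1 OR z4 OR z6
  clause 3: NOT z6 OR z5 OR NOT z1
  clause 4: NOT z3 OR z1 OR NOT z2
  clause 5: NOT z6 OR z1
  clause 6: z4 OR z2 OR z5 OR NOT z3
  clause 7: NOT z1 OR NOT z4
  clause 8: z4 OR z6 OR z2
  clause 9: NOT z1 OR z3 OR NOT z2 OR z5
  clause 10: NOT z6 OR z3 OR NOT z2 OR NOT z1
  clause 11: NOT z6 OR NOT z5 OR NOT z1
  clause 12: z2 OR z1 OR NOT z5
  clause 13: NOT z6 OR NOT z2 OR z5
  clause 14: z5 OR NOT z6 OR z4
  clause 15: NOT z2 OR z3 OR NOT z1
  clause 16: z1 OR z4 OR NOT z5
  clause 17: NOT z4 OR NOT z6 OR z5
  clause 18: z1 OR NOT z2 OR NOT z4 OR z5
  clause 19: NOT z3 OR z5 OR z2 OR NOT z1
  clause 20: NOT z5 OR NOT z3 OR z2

False

Suppose z6 = true.
From the singleton clause (z1), z1 = true.
From the singleton clause (z5), z5 = true.
That conflicts with the unit clause (NOT z5).
So every satisfying assignment has z6 = False.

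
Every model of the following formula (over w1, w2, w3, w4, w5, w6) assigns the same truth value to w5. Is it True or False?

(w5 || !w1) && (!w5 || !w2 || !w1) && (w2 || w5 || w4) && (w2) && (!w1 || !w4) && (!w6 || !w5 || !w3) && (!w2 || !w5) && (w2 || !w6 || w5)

Suppose w5 = true.
(w2) alone gives w2 = true.
That conflicts with the unit clause (!w2).
So every satisfying assignment has w5 = False.

False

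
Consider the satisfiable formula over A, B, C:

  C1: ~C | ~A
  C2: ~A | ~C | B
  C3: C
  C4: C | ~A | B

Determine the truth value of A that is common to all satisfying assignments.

False

Suppose A = 1.
(~C) alone gives C = 0.
But (C) is also a unit clause — contradiction.
So every satisfying assignment has A = False.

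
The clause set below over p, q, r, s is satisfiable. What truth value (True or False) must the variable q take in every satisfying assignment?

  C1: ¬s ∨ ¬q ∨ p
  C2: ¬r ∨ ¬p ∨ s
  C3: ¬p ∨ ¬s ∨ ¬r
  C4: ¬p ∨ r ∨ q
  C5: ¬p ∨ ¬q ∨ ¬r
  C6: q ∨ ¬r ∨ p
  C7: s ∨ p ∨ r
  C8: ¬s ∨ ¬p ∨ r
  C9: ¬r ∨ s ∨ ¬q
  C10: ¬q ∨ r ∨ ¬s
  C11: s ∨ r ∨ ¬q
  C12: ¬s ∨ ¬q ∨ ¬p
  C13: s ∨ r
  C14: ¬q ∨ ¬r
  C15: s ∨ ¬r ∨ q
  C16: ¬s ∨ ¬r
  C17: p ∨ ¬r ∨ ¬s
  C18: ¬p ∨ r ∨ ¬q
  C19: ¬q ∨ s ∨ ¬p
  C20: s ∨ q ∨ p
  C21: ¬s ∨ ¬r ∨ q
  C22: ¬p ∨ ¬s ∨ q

Suppose q = True.
From the singleton clause (¬r), r = False.
From the singleton clause (¬s), s = False.
That conflicts with the unit clause (s).
So every satisfying assignment has q = False.

False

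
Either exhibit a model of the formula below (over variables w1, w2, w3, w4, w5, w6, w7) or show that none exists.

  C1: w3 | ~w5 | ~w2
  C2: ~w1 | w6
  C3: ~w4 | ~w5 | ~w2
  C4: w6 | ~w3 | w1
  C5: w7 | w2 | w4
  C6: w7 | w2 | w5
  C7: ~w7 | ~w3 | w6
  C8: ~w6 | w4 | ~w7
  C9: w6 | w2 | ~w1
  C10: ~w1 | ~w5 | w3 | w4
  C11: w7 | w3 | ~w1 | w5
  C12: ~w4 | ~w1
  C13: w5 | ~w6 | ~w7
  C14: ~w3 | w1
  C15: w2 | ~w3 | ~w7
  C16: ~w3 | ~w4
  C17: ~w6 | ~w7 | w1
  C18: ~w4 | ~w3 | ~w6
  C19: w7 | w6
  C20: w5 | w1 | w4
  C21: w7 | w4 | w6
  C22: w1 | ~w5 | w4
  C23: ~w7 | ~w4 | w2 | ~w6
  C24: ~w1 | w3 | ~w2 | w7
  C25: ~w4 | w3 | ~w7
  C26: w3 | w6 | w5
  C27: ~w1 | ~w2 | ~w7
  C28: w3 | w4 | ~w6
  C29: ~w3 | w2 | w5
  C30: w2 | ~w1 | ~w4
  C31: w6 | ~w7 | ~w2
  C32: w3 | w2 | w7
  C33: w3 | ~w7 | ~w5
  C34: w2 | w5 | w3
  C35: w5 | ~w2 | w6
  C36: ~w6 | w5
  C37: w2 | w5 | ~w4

w1=1,  w2=1,  w3=1,  w4=0,  w5=1,  w6=1,  w7=0

Branch on w1: set w1 = 1.
From the singleton clause (w6), w6 = 1.
From the singleton clause (~w4), w4 = 0.
From the singleton clause (~w7), w7 = 0.
From the singleton clause (w2), w2 = 1.
From the singleton clause (w3), w3 = 1.
From the singleton clause (w5), w5 = 1.
This assignment satisfies each clause.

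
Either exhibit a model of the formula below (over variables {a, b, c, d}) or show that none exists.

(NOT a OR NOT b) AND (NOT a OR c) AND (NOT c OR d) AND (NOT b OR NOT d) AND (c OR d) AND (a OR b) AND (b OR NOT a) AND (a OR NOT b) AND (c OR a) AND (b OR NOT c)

UNSATISFIABLE

Branch on a: set a = false.
Unit clause (b) forces b = true.
Now (NOT b) is unsatisfied and unit — conflict.
Backtrack on a: now try a = true.
Unit clause (NOT b) forces b = false.
Now (b) is unsatisfied and unit — conflict.
Neither a = true nor a = false works.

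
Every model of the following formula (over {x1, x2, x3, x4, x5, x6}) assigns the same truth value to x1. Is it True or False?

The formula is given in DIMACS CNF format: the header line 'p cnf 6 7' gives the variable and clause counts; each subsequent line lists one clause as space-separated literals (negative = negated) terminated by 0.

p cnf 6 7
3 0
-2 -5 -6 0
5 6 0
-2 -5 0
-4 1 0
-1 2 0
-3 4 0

True

Suppose x1 = False.
(x3) alone gives x3 = True.
(¬x4) alone gives x4 = False.
But (x4) is also a unit clause — contradiction.
So every satisfying assignment has x1 = True.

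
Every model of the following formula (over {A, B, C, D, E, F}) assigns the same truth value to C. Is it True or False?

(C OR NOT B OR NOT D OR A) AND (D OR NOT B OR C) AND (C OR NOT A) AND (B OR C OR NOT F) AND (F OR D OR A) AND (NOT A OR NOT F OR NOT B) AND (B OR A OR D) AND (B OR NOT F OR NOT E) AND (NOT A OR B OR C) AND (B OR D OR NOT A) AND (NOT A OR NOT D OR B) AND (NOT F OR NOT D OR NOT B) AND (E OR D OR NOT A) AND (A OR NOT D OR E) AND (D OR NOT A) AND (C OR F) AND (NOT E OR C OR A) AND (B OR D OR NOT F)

Suppose C = false.
Unit clause (NOT A) forces A = false.
Unit clause (F) forces F = true.
Unit clause (B) forces B = true.
Unit clause (NOT D) forces D = false.
Now (D) is unsatisfied and unit — conflict.
So every satisfying assignment has C = True.

True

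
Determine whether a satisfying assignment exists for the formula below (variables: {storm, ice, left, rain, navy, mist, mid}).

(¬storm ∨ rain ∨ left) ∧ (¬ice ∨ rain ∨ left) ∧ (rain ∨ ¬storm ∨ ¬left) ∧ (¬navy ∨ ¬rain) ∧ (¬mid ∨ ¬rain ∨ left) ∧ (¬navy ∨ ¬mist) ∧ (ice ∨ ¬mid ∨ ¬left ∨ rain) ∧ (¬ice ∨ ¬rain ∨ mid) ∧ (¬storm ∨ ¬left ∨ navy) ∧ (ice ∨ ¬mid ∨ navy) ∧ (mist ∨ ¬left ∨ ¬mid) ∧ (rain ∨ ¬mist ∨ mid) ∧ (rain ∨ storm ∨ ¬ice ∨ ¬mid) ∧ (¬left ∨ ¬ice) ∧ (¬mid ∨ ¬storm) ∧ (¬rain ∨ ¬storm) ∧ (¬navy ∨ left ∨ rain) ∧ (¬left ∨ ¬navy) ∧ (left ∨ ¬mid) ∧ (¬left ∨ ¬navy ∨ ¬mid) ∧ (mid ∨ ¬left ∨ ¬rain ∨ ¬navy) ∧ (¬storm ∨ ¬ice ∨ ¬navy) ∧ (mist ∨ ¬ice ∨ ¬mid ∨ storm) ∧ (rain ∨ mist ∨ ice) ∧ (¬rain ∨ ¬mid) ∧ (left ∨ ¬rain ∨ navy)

Satisfiable

Branch on navy: set navy = False.
Branch on storm: set storm = False.
Branch on ice: set ice = False.
The clause (¬mid) is unit, so mid = False.
Branch on rain: set rain = True.
The clause (left) is unit, so left = True.
Every clause is now satisfied; mist is unconstrained.
A satisfying assignment: storm: False,  ice: False,  left: True,  rain: True,  navy: False,  mist: False,  mid: False.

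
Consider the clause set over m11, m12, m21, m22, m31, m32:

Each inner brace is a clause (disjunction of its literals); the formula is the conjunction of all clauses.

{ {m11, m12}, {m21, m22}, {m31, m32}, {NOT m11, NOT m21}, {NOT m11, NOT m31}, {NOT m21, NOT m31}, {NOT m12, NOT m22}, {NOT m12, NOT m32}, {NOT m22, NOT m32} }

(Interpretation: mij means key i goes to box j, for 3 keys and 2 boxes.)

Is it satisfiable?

No

Try m11 = true.
Unit clause (NOT m21) forces m21 = false.
Unit clause (m22) forces m22 = true.
Unit clause (NOT m31) forces m31 = false.
Unit clause (m32) forces m32 = true.
But (NOT m32) is also a unit clause — contradiction.
Undo m11 and try m11 = false.
Unit clause (m12) forces m12 = true.
Unit clause (NOT m22) forces m22 = false.
Unit clause (m21) forces m21 = true.
Unit clause (NOT m31) forces m31 = false.
Unit clause (m32) forces m32 = true.
But (NOT m32) is also a unit clause — contradiction.
Both values of m11 lead to a conflict.
No assignment satisfies every clause.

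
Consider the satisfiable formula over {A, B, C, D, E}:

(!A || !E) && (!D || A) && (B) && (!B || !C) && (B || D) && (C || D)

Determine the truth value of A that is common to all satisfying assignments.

True

Suppose A = false.
The clause (!D) is unit, so D = false.
The clause (B) is unit, so B = true.
The clause (!C) is unit, so C = false.
But (C) is also a unit clause — contradiction.
So every satisfying assignment has A = True.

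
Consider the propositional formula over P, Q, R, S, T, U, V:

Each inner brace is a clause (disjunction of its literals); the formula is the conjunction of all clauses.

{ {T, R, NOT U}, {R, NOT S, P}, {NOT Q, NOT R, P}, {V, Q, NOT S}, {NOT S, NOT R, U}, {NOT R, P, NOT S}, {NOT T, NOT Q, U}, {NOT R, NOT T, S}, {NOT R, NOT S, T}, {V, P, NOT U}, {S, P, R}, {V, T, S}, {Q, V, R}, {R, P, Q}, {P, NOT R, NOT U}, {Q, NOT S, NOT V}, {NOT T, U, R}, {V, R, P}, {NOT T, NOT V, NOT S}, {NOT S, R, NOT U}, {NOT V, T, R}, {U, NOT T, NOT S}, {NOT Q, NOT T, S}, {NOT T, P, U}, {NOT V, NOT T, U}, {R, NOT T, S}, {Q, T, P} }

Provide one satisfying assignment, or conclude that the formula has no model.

P=true,  Q=true,  R=true,  S=true,  T=true,  U=true,  V=false

Branch on T: set T = true.
Branch on Q: set Q = true.
From the singleton clause (U), U = true.
From the singleton clause (S), S = true.
From the singleton clause (NOT V), V = false.
From the singleton clause (P), P = true.
From the singleton clause (R), R = true.
All clauses are satisfied.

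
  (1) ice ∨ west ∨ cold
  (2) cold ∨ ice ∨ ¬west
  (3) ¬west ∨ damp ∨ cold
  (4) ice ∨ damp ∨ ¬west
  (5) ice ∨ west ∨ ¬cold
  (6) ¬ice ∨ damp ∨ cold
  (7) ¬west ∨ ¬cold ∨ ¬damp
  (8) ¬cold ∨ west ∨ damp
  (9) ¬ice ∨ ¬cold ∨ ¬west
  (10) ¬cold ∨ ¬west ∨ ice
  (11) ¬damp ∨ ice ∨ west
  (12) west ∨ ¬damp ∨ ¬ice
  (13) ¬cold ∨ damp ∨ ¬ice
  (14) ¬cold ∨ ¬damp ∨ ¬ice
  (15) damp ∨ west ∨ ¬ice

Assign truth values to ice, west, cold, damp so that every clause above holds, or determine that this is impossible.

Branch on ice: set ice = True.
Branch on damp: set damp = True.
The clause (west) is unit, so west = True.
The clause (¬cold) is unit, so cold = False.
All clauses are satisfied.

ice: True,  west: True,  cold: False,  damp: True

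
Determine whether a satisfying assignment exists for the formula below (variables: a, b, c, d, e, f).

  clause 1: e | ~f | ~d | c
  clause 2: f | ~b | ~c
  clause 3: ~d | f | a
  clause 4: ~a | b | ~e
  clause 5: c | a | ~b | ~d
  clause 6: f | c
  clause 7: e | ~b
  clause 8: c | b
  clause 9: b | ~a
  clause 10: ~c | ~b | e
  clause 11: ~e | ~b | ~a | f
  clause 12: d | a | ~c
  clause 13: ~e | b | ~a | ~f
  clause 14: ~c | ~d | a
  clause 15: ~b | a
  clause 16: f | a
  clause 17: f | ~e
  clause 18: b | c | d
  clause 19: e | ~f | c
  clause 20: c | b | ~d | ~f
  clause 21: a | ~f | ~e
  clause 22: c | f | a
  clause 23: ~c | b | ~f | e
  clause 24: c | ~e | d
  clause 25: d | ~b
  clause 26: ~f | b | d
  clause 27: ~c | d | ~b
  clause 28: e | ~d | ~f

Try f = 1.
Try e = 1.
(a) alone gives a = 1.
(b) alone gives b = 1.
(d) alone gives d = 1.
No clause remains; c is free.
A satisfying assignment: a: 1; b: 1; c: 1; d: 1; e: 1; f: 1.

Satisfiable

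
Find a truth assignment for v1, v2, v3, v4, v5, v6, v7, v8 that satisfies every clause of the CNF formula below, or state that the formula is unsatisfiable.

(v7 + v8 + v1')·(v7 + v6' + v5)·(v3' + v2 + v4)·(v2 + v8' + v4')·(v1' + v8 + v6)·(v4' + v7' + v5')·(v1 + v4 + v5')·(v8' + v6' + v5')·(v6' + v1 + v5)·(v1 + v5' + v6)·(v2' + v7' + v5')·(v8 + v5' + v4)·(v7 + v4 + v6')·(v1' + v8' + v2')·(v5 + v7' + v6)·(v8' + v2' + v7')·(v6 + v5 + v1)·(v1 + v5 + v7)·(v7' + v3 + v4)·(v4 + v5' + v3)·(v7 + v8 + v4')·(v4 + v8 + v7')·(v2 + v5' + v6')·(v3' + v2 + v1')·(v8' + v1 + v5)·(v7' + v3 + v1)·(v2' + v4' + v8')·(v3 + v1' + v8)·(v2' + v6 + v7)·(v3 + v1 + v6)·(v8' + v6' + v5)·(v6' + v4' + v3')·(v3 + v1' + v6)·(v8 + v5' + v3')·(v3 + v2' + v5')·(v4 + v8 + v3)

Suppose v7 = 1.
Suppose v4 = 0.
(v3) alone gives v3 = 1.
(v2) alone gives v2 = 1.
(v5') alone gives v5 = 0.
(v6) alone gives v6 = 1.
(v1) alone gives v1 = 1.
(v8') alone gives v8 = 0.
Now (v8) is unsatisfied and unit — conflict.
So v4 must be the other value — set v4 = 1.
(v5') alone gives v5 = 0.
(v6) alone gives v6 = 1.
(v1) alone gives v1 = 1.
(v8') alone gives v8 = 0.
(v3) alone gives v3 = 1.
Now (v3') is unsatisfied and unit — conflict.
Both values of v4 lead to a conflict.
So v7 must be the other value — set v7 = 0.
Suppose v8 = 1.
Suppose v6 = 0.
(v2') alone gives v2 = 0.
(v4') alone gives v4 = 0.
(v3') alone gives v3 = 0.
(v5') alone gives v5 = 0.
(v1) alone gives v1 = 1.
Now (v1') is unsatisfied and unit — conflict.
So v6 must be the other value — set v6 = 1.
(v5) alone gives v5 = 1.
Now (v5') is unsatisfied and unit — conflict.
Both values of v6 lead to a conflict.
So v8 must be the other value — set v8 = 0.
(v1') alone gives v1 = 0.
(v5) alone gives v5 = 1.
(v4) alone gives v4 = 1.
Now (v4') is unsatisfied and unit — conflict.
Both values of v8 lead to a conflict.
Both values of v7 lead to a conflict.

UNSATISFIABLE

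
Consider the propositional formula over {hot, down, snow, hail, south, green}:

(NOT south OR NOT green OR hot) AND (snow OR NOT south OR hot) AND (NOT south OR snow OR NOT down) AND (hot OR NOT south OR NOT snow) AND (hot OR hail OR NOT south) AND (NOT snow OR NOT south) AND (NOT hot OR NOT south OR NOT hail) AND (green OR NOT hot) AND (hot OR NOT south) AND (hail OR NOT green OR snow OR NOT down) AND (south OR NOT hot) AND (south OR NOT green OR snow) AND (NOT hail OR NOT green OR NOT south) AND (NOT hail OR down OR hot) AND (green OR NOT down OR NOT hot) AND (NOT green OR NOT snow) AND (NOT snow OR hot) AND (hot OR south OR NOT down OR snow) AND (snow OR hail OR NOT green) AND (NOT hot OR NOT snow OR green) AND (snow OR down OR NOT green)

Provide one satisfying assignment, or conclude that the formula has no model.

hot ↦ false, down ↦ false, snow ↦ false, hail ↦ false, south ↦ false, green ↦ false

Case snow = false:
Case south = false:
(NOT hot) alone gives hot = false.
(NOT green) alone gives green = false.
(NOT down) alone gives down = false.
(NOT hail) alone gives hail = false.
All clauses are satisfied.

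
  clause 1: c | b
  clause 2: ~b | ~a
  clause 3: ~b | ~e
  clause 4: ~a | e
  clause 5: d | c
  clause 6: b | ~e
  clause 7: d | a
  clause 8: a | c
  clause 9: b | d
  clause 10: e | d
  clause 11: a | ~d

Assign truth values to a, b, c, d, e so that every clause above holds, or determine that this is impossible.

Case c = 1:
Case b = 0:
The clause (~e) is unit, so e = 0.
The clause (~a) is unit, so a = 0.
The clause (d) is unit, so d = 1.
But (~d) is also a unit clause — contradiction.
Backtrack on b: now try b = 1.
The clause (~a) is unit, so a = 0.
The clause (~e) is unit, so e = 0.
The clause (d) is unit, so d = 1.
But (~d) is also a unit clause — contradiction.
Either choice for b ends in contradiction.
Backtrack on c: now try c = 0.
The clause (b) is unit, so b = 1.
The clause (~a) is unit, so a = 0.
But (a) is also a unit clause — contradiction.
Either choice for c ends in contradiction.

UNSATISFIABLE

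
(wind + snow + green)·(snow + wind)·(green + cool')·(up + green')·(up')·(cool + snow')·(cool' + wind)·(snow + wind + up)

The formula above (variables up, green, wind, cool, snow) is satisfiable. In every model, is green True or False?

False

Suppose green = 1.
Unit clause (up) forces up = 1.
That conflicts with the unit clause (up').
So every satisfying assignment has green = False.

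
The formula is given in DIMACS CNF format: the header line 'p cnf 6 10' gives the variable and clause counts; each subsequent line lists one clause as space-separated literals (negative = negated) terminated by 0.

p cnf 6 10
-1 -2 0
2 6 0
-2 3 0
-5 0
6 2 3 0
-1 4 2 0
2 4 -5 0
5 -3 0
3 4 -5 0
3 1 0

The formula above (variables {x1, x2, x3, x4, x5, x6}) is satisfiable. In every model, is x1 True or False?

True

Suppose x1 = False.
(¬x5) alone gives x5 = False.
(¬x3) alone gives x3 = False.
Now (x3) is unsatisfied and unit — conflict.
So every satisfying assignment has x1 = True.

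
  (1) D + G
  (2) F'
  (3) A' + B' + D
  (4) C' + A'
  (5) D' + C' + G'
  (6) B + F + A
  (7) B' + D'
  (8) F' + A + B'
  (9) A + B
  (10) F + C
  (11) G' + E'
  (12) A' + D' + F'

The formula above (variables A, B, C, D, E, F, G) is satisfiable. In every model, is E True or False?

Suppose E = 1.
(F') alone gives F = 0.
(C) alone gives C = 1.
(A') alone gives A = 0.
(B) alone gives B = 1.
(D') alone gives D = 0.
(G) alone gives G = 1.
Now (G') is unsatisfied and unit — conflict.
So every satisfying assignment has E = False.

False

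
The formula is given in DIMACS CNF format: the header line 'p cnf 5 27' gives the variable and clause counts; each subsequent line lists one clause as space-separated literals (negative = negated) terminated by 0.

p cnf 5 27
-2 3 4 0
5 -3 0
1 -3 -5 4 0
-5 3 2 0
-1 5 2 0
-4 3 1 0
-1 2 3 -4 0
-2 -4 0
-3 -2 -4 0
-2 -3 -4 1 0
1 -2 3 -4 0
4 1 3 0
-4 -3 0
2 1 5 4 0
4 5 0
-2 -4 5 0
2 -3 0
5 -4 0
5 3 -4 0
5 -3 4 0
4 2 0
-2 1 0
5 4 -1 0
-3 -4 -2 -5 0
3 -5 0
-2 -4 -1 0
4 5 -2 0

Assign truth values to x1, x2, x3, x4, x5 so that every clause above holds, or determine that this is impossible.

x1=True; x2=True; x3=True; x4=False; x5=True

Suppose x5 = True.
From the singleton clause (x3), x3 = True.
From the singleton clause (¬x4), x4 = False.
From the singleton clause (x1), x1 = True.
From the singleton clause (x2), x2 = True.
This assignment satisfies each clause.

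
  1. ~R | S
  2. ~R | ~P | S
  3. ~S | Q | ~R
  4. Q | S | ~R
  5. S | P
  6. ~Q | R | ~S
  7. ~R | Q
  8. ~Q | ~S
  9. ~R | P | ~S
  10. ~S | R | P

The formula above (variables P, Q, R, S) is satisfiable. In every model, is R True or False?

False

Suppose R = 1.
From the singleton clause (S), S = 1.
From the singleton clause (Q), Q = 1.
Now (~Q) is unsatisfied and unit — conflict.
So every satisfying assignment has R = False.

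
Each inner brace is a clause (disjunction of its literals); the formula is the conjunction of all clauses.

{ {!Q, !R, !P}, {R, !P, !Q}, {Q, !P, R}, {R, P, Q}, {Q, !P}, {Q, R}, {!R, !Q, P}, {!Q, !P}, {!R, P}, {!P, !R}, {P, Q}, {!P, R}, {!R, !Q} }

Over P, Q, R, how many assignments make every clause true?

There are 2^3 = 8 truth assignments over (P, Q, R).
Check each against the 13 clauses (columns in the order P, Q, R):
  F F F  ✗ fails (R || P || Q)
  F F T  ✗ fails (!R || P)
  F T F  ✓ satisfies all
  F T T  ✗ fails (!R || !Q || P)
  T F F  ✗ fails (Q || !P || R)
  T F T  ✗ fails (Q || !P)
  T T F  ✗ fails (R || !P || !Q)
  T T T  ✗ fails (!Q || !R || !P)
1 of the 8 rows is a model.

1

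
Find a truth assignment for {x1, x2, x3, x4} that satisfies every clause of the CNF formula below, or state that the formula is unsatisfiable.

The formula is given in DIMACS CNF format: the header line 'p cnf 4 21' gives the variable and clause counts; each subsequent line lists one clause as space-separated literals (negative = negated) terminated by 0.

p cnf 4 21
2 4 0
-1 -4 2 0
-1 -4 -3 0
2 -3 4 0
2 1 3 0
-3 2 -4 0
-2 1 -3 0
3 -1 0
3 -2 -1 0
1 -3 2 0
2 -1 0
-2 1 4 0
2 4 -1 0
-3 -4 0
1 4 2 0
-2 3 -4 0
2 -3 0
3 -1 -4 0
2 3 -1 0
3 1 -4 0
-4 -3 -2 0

Suppose x2 = True.
Suppose x1 = True.
From the singleton clause (x3), x3 = True.
From the singleton clause (¬x4), x4 = False.
Every clause now holds.

x1=True,  x2=True,  x3=True,  x4=False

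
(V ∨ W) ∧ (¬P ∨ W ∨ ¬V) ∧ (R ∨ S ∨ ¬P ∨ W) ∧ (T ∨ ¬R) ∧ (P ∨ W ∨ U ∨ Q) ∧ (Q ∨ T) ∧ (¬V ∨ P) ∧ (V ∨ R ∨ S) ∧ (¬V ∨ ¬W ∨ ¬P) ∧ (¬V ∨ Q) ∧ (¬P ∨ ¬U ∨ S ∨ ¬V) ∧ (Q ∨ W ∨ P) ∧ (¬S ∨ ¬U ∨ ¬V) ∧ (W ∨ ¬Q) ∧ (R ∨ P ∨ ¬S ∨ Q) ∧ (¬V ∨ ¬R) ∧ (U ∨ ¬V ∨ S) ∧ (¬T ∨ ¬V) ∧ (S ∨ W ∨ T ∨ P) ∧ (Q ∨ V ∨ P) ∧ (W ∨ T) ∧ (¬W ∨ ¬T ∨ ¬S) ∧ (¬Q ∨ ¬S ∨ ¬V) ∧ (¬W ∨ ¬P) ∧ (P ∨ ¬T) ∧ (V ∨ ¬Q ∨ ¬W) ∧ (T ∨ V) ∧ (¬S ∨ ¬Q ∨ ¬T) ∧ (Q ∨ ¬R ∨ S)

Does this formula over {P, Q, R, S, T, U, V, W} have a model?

No, unsatisfiable

Case V = True:
From the singleton clause (P), P = True.
From the singleton clause (W), W = True.
That conflicts with the unit clause (¬W).
Backtrack on V: now try V = False.
From the singleton clause (W), W = True.
From the singleton clause (¬P), P = False.
From the singleton clause (Q), Q = True.
That conflicts with the unit clause (¬Q).
Both values of V lead to a conflict.
No assignment satisfies every clause.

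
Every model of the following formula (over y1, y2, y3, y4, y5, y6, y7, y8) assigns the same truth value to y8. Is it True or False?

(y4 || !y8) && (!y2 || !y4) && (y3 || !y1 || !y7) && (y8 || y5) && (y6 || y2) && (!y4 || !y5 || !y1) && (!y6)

False

Suppose y8 = true.
(y4) alone gives y4 = true.
(!y2) alone gives y2 = false.
(y6) alone gives y6 = true.
That conflicts with the unit clause (!y6).
So every satisfying assignment has y8 = False.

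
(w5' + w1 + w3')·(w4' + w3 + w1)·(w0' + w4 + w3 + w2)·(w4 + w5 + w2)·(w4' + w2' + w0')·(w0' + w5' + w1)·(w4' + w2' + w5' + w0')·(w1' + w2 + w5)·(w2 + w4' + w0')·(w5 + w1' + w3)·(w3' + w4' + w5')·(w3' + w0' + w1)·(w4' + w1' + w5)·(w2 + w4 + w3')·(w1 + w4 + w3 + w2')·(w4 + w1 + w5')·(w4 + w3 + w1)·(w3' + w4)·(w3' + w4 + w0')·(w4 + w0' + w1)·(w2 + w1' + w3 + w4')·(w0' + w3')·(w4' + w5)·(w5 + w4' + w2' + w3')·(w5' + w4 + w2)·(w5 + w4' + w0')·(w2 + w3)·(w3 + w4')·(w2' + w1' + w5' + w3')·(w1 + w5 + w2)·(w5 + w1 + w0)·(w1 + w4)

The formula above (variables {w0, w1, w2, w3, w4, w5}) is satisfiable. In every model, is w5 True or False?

Suppose w5 = 0.
From the singleton clause (w4'), w4 = 0.
From the singleton clause (w2), w2 = 1.
From the singleton clause (w3'), w3 = 0.
From the singleton clause (w1'), w1 = 0.
Now (w1) is unsatisfied and unit — conflict.
So every satisfying assignment has w5 = True.

True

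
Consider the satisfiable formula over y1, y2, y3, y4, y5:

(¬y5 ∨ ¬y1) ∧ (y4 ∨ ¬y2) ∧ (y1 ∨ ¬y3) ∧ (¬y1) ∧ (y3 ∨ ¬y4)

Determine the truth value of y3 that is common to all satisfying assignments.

Suppose y3 = True.
From the singleton clause (y1), y1 = True.
But (¬y1) is also a unit clause — contradiction.
So every satisfying assignment has y3 = False.

False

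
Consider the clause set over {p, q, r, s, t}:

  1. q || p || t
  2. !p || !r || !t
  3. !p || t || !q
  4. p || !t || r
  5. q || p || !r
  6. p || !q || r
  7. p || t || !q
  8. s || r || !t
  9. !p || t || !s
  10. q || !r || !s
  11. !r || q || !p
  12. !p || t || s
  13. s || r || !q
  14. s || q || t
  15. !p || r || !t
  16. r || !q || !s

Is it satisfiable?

Branch on q: set q = true.
Branch on p: set p = false.
Unit clause (r) forces r = true.
Unit clause (t) forces t = true.
No clause remains; s is free.
A satisfying assignment: p: false; q: true; r: true; s: true; t: true.

Satisfiable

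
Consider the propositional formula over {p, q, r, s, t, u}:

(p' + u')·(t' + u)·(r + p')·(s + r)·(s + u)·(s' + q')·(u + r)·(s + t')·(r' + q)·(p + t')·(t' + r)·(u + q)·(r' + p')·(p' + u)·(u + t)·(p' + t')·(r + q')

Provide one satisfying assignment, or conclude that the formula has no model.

p ↦ 0,  q ↦ 0,  r ↦ 0,  s ↦ 1,  t ↦ 0,  u ↦ 1

Suppose p = 0.
From the singleton clause (t'), t = 0.
From the singleton clause (u), u = 1.
Suppose s = 1.
From the singleton clause (q'), q = 0.
From the singleton clause (r'), r = 0.
Every clause now holds.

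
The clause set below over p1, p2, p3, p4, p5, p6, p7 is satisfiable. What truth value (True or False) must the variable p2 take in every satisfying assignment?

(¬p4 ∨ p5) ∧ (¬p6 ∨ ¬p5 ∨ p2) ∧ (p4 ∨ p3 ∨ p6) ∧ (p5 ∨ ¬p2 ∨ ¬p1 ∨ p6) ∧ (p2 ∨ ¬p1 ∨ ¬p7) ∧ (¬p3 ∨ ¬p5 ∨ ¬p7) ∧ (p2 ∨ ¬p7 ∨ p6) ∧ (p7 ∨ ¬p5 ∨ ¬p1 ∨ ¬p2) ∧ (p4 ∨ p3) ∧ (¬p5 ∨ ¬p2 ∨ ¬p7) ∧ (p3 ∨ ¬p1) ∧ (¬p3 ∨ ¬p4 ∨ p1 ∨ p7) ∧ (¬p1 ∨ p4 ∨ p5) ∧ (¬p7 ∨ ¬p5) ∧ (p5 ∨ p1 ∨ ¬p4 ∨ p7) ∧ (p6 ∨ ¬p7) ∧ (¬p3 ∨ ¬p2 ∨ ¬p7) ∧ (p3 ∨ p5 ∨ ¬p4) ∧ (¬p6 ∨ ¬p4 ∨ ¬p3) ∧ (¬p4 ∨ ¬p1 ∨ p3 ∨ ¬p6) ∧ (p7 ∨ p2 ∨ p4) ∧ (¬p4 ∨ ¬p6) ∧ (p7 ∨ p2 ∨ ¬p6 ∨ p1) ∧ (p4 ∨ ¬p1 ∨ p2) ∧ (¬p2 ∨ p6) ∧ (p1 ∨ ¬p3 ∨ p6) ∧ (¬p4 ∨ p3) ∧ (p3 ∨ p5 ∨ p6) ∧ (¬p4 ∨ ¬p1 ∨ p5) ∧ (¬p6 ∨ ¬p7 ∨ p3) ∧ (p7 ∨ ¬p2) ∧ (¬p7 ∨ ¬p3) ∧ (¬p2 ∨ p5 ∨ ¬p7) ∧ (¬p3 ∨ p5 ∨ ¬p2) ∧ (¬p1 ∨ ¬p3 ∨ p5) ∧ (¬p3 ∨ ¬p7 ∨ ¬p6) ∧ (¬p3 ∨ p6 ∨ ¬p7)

False

Suppose p2 = True.
From the singleton clause (p6), p6 = True.
From the singleton clause (¬p4), p4 = False.
From the singleton clause (p3), p3 = True.
From the singleton clause (¬p7), p7 = False.
But (p7) is also a unit clause — contradiction.
So every satisfying assignment has p2 = False.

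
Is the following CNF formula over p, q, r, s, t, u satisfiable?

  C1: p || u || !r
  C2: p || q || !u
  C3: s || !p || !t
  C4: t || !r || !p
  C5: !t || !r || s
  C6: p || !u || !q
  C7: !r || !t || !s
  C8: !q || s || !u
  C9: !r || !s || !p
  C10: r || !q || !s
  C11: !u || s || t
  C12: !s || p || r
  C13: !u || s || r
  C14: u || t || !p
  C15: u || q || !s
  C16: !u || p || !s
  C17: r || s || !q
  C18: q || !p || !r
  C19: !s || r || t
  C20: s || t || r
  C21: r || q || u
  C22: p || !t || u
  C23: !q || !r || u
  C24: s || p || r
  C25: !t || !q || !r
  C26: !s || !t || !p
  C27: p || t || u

No, unsatisfiable

Suppose p = true.
Suppose s = true.
(!r) alone gives r = false.
(!q) alone gives q = false.
(u) alone gives u = true.
(t) alone gives t = true.
Now (!t) is unsatisfied and unit — conflict.
So s must be the other value — set s = false.
(!t) alone gives t = false.
(!r) alone gives r = false.
Now (r) is unsatisfied and unit — conflict.
Both values of s lead to a conflict.
So p must be the other value — set p = false.
Suppose u = true.
(q) alone gives q = true.
Now (!q) is unsatisfied and unit — conflict.
So u must be the other value — set u = false.
(!r) alone gives r = false.
(!s) alone gives s = false.
Now (s) is unsatisfied and unit — conflict.
Both values of u lead to a conflict.
Both values of p lead to a conflict.
No assignment satisfies every clause.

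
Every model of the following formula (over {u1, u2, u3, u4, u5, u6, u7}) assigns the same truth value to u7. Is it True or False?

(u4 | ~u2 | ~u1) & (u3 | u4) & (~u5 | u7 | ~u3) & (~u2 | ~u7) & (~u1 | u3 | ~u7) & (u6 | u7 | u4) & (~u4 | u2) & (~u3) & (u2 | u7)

Suppose u7 = 1.
From the singleton clause (~u2), u2 = 0.
From the singleton clause (~u4), u4 = 0.
From the singleton clause (u3), u3 = 1.
But (~u3) is also a unit clause — contradiction.
So every satisfying assignment has u7 = False.

False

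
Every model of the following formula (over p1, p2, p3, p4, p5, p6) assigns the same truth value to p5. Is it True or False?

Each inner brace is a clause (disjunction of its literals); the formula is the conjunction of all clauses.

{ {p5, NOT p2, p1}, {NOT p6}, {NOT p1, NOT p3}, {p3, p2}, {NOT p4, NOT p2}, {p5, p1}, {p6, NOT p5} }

Suppose p5 = true.
Unit clause (NOT p6) forces p6 = false.
That conflicts with the unit clause (p6).
So every satisfying assignment has p5 = False.

False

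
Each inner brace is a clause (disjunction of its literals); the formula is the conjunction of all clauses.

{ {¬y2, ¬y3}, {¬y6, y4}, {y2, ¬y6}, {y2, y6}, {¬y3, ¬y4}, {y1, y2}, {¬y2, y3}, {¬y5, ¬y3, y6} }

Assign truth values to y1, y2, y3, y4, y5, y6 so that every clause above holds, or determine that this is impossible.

UNSATISFIABLE

Case y2 = False:
The clause (¬y6) is unit, so y6 = False.
That conflicts with the unit clause (y6).
So y2 must be the other value — set y2 = True.
The clause (¬y3) is unit, so y3 = False.
That conflicts with the unit clause (y3).
Neither y2 = True nor y2 = False works.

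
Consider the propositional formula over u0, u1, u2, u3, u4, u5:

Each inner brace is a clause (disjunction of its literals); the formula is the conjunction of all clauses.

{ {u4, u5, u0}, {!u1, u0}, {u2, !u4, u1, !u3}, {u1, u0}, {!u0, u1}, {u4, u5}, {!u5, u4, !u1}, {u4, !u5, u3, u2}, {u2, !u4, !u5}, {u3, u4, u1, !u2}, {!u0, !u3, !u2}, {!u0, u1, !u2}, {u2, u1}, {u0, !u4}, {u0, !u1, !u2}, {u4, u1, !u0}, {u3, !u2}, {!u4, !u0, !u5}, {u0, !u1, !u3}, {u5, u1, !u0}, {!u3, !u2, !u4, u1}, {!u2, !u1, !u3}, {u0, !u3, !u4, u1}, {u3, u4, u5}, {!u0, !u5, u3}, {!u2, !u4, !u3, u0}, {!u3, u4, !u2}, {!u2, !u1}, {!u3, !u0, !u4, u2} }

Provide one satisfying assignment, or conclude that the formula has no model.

Try u1 = true.
Unit clause (u0) forces u0 = true.
Unit clause (!u2) forces u2 = false.
Try u4 = true.
Unit clause (!u5) forces u5 = false.
Unit clause (!u3) forces u3 = false.
This assignment satisfies each clause.

u0: true, u1: true, u2: false, u3: false, u4: true, u5: false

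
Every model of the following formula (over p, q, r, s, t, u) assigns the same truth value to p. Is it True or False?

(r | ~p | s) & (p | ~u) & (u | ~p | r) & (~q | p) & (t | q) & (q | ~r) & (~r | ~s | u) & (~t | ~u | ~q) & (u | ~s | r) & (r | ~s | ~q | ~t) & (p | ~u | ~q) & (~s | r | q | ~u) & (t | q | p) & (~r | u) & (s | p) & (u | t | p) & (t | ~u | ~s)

True

Suppose p = 0.
From the singleton clause (~u), u = 0.
From the singleton clause (~q), q = 0.
From the singleton clause (t), t = 1.
From the singleton clause (~r), r = 0.
From the singleton clause (~s), s = 0.
That conflicts with the unit clause (s).
So every satisfying assignment has p = True.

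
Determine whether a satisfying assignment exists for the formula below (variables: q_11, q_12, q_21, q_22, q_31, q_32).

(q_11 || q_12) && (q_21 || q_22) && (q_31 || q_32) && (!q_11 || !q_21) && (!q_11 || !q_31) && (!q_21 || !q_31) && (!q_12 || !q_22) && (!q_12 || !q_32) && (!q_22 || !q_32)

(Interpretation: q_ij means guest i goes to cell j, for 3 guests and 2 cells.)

Unsatisfiable

Suppose q_11 = true.
Unit clause (!q_21) forces q_21 = false.
Unit clause (q_22) forces q_22 = true.
Unit clause (!q_31) forces q_31 = false.
Unit clause (q_32) forces q_32 = true.
That conflicts with the unit clause (!q_32).
Backtrack on q_11: now try q_11 = false.
Unit clause (q_12) forces q_12 = true.
Unit clause (!q_22) forces q_22 = false.
Unit clause (q_21) forces q_21 = true.
Unit clause (!q_31) forces q_31 = false.
Unit clause (q_32) forces q_32 = true.
That conflicts with the unit clause (!q_32).
Both values of q_11 lead to a conflict.
No assignment satisfies every clause.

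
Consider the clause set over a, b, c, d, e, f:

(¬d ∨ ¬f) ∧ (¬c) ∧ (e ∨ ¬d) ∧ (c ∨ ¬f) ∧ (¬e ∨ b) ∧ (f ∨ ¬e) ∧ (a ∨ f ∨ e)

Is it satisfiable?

(¬c) alone gives c = False.
(¬f) alone gives f = False.
(¬e) alone gives e = False.
(¬d) alone gives d = False.
(a) alone gives a = True.
Every clause is now satisfied; b is unconstrained.
A satisfying assignment: a ↦ True,  b ↦ True,  c ↦ False,  d ↦ False,  e ↦ False,  f ↦ False.

Satisfiable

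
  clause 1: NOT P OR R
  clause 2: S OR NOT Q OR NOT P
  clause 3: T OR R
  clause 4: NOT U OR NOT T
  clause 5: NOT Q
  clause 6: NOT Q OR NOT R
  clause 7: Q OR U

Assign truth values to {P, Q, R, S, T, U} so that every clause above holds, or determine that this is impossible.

From the singleton clause (NOT Q), Q = false.
From the singleton clause (U), U = true.
From the singleton clause (NOT T), T = false.
From the singleton clause (R), R = true.
Every clause is now satisfied; P, S are unconstrained.

P ↦ true, Q ↦ false, R ↦ true, S ↦ false, T ↦ false, U ↦ true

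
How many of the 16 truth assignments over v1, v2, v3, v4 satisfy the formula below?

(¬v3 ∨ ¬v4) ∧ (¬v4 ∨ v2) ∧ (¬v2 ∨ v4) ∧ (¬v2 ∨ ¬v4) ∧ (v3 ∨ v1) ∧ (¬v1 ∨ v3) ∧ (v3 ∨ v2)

2

There are 2^4 = 16 truth assignments over (v1, v2, v3, v4).
Check each against the 7 clauses (columns in the order v1, v2, v3, v4):
  F F F F  ✗ fails (v3 ∨ v1)
  F F F T  ✗ fails (¬v4 ∨ v2)
  F F T F  ✓ satisfies all
  F F T T  ✗ fails (¬v3 ∨ ¬v4)
  F T F F  ✗ fails (¬v2 ∨ v4)
  F T F T  ✗ fails (¬v2 ∨ ¬v4)
  F T T F  ✗ fails (¬v2 ∨ v4)
  F T T T  ✗ fails (¬v3 ∨ ¬v4)
  T F F F  ✗ fails (¬v1 ∨ v3)
  T F F T  ✗ fails (¬v4 ∨ v2)
  T F T F  ✓ satisfies all
  T F T T  ✗ fails (¬v3 ∨ ¬v4)
  T T F F  ✗ fails (¬v2 ∨ v4)
  T T F T  ✗ fails (¬v2 ∨ ¬v4)
  T T T F  ✗ fails (¬v2 ∨ v4)
  T T T T  ✗ fails (¬v3 ∨ ¬v4)
2 of the 16 rows are models.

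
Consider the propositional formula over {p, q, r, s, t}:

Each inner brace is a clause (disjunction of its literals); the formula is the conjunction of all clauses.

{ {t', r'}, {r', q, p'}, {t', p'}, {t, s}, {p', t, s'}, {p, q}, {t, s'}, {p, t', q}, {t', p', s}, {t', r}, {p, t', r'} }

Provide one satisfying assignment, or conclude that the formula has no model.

UNSATISFIABLE

Try t = 0.
(s) alone gives s = 1.
That conflicts with the unit clause (s').
Backtrack on t: now try t = 1.
(r') alone gives r = 0.
That conflicts with the unit clause (r).
Neither t = 1 nor t = 0 works.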